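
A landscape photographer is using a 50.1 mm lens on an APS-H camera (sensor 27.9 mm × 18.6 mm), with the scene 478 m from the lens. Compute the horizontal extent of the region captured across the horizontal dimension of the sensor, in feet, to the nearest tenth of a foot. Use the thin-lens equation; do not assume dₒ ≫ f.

873.2 ft

dₒ: 478 m = 478000 mm.
Similar triangles through the lens centre give W/dₒ = w/dᵢ; with 1/f = 1/dₒ + 1/dᵢ this gives W = w·(dₒ − f)/f.
W = 27.9 mm × (478000 − 50.1) / 50.1 = 27.9 × 9539.9182 ≈ 266163.717 mm = 266163.717/304.8 ft = 873.241 ft.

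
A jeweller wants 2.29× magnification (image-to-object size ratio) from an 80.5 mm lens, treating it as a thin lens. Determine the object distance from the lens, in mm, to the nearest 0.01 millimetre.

115.65 mm

With m = dᵢ/dₒ and 1/f = 1/dₒ + 1/dᵢ, substituting dᵢ = m·dₒ gives 1/f = (1 + 1/m)/dₒ, hence dₒ = f·(1 + 1/m).
dₒ = 80.5 × (1 + 1/2.29) = 80.5 × 1.43668 ≈ 115.653 mm.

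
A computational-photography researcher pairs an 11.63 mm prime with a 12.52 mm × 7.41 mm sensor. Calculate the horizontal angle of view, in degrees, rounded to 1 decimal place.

Angle of view α = 2·arctan(w/2f) with w = 12.52 mm and f = 11.63 mm.
w/2f = 0.53826; arctan(0.53826) ≈ 28.2919°, so α ≈ 56.5839°.

56.6°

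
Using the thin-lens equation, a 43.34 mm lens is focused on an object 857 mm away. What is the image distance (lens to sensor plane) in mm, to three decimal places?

45.649 mm

1/dᵢ = 1/f − 1/dₒ = 1/43.34 − 1/857 = 0.0219065 mm⁻¹.
dᵢ = 1/0.0219065 ≈ 45.6485 mm.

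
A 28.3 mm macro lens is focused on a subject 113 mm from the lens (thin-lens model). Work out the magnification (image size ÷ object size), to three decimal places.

Thin lens: 1/f = 1/dₒ + 1/dᵢ → 1/dᵢ = 1/28.3 − 1/113 = 0.0264861 mm⁻¹, so dᵢ ≈ 37.7556 mm.
Magnification m = dᵢ/dₒ = 37.7556/113 ≈ 0.33412.

0.334×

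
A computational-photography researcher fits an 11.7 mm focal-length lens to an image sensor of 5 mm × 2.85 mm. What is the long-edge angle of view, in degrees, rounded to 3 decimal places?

Angle of view α = 2·arctan(w/2f) with w = 5 mm and f = 11.7 mm.
w/2f = 0.21368; arctan(0.21368) ≈ 12.0613°, so α ≈ 24.1226°.

24.123°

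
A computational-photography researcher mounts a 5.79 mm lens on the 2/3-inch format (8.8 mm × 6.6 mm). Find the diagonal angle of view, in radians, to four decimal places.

Sensor diagonal = √(8.8² + 6.6²) = √121.0000 ≈ 11.0000 mm.
Angle of view α = 2·arctan(d/2f) with d = 11.0000 mm and f = 5.79 mm.
d/2f = 0.94991; arctan(0.94991) ≈ 0.7597 rad, so α ≈ 1.5194 rad.

1.5194 rad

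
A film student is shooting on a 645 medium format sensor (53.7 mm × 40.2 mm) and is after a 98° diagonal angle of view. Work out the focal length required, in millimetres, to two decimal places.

Sensor diagonal = √(53.7² + 40.2²) = √4499.7300 ≈ 67.0800 mm.
From α = 2·arctan(d/2f) we get f = d / (2·tan(α/2)).
With d = 67.0800 mm and α/2 = 49°, tan(α/2) ≈ 1.15037, so f ≈ 67.0800 / 2.30074 ≈ 29.1559 mm.

29.16 mm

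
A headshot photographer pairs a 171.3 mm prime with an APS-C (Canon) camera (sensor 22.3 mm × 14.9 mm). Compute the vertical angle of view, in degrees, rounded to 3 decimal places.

4.981°

Angle of view α = 2·arctan(h/2f) with h = 14.9 mm and f = 171.3 mm.
h/2f = 0.04349; arctan(0.04349) ≈ 2.4903°, so α ≈ 4.9806°.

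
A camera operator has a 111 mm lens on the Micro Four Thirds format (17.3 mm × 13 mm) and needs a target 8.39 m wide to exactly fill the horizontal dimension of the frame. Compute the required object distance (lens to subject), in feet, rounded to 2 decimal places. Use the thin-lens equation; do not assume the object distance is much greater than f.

W: 8.39 m = 8390 mm.
Magnification m = w/W = dᵢ/dₒ; combined with 1/f = 1/dₒ + 1/dᵢ this gives dₒ = f·(1 + W/w).
dₒ = 111 mm × (1 + 8390/17.3) = 111 × 485.9711 ≈ 53942.792 mm = 53942.792/304.8 ft = 176.978 ft.

176.98 ft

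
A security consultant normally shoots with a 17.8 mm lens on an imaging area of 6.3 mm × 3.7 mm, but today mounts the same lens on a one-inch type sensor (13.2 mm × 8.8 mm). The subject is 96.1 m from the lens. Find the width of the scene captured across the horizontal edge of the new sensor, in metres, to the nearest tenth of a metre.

The focal length stays 17.8 mm; the relevant sensor dimension is now w = 13.2 mm. Object distance dₒ = 96.1 m = 96100 mm.
Thin-lens field width W = w·(dₒ − f)/f = 13.2 × (96100 − 17.8)/17.8 ≈ 71251.969 mm = 71.252 m.

71.3 m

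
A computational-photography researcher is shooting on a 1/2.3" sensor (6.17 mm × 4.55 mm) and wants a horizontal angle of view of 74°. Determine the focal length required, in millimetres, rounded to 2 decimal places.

From α = 2·arctan(w/2f) we get f = w / (2·tan(α/2)).
With w = 6.17 mm and α/2 = 37°, tan(α/2) ≈ 0.75355, so f ≈ 6.17 / 1.50711 ≈ 4.0939 mm.

4.09 mm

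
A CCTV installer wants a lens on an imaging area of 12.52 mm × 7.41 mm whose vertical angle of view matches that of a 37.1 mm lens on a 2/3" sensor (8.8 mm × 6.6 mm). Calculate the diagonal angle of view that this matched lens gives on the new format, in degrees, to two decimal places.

19.81°

Equal vertical AOV ⇒ f₂ = f₁ · 7.41/6.6 = 37.1 × 1.12273 ≈ 41.6532 mm.
Sensor diagonal = √(12.52² + 7.41²) = √211.6585 ≈ 14.5485 mm.
Diagonal AOV on the new format = 2·arctan(14.5485 / (2 × 41.6532)) = 2·arctan(0.17464) ≈ 19.8123°.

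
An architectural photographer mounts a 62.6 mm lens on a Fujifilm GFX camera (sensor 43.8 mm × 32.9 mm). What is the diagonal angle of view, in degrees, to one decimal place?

47.3°

Sensor diagonal = √(43.8² + 32.9²) = √3000.8500 ≈ 54.7800 mm.
Angle of view α = 2·arctan(d/2f) with d = 54.7800 mm and f = 62.6 mm.
d/2f = 0.43754; arctan(0.43754) ≈ 23.6313°, so α ≈ 47.2626°.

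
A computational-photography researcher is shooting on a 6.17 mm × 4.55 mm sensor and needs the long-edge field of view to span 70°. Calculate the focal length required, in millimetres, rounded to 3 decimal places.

From α = 2·arctan(w/2f) we get f = w / (2·tan(α/2)).
With w = 6.17 mm and α/2 = 35°, tan(α/2) ≈ 0.70021, so f ≈ 6.17 / 1.40042 ≈ 4.4058 mm.

4.406 mm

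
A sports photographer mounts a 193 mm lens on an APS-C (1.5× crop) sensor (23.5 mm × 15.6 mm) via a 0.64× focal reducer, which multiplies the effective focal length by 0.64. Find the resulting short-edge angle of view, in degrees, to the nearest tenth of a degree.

7.2°

Effective focal length f = 193 × 0.64 = 123.52 mm.
α = 2·arctan(15.6 / (2 × 123.52)) = 2·arctan(0.06315) ≈ 7.2266°.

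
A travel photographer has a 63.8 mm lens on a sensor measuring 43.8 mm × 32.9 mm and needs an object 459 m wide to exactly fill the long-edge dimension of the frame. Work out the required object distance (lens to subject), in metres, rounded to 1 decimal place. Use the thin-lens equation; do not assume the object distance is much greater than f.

668.7 m

W: 459 m = 459000 mm.
Magnification m = w/W = dᵢ/dₒ; combined with 1/f = 1/dₒ + 1/dᵢ this gives dₒ = f·(1 + W/w).
dₒ = 63.8 mm × (1 + 459000/43.8) = 63.8 × 10480.4521 ≈ 668652.841 mm = 668.653 m.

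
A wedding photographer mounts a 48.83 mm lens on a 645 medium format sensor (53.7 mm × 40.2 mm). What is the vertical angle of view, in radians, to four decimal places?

0.7810 rad

Angle of view α = 2·arctan(h/2f) with h = 40.2 mm and f = 48.83 mm.
h/2f = 0.41163; arctan(0.41163) ≈ 0.3905 rad, so α ≈ 0.7810 rad.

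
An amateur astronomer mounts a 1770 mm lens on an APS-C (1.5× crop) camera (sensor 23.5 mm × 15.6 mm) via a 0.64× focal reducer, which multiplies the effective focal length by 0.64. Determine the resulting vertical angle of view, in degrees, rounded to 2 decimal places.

0.79°

Effective focal length f = 1770 × 0.64 = 1132.8 mm.
α = 2·arctan(15.6 / (2 × 1132.8)) = 2·arctan(0.00689) ≈ 0.7890°.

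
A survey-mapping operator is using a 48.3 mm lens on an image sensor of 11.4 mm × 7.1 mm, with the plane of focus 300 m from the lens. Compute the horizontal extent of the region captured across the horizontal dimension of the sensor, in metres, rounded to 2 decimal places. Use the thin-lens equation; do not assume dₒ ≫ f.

dₒ: 300 m = 300000 mm.
Similar triangles through the lens centre give W/dₒ = w/dᵢ; with 1/f = 1/dₒ + 1/dᵢ this gives W = w·(dₒ − f)/f.
W = 11.4 mm × (300000 − 48.3) / 48.3 = 11.4 × 6210.1801 ≈ 70796.053 mm = 70.7961 m.

70.80 m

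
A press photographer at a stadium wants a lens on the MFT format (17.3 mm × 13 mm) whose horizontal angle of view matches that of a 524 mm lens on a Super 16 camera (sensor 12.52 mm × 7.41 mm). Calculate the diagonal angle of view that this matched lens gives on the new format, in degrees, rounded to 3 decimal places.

Equal horizontal AOV ⇒ f₂ = f₁ · 17.3/12.52 = 524 × 1.38179 ≈ 724.0575 mm.
Sensor diagonal = √(17.3² + 13²) = √468.2900 ≈ 21.6400 mm.
Diagonal AOV on the new format = 2·arctan(21.6400 / (2 × 724.0575)) = 2·arctan(0.01494) ≈ 1.7123°.

1.712°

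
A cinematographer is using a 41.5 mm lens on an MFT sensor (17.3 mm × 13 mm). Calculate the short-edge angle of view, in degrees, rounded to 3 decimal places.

17.803°

Angle of view α = 2·arctan(h/2f) with h = 13 mm and f = 41.5 mm.
h/2f = 0.15663; arctan(0.15663) ≈ 8.9017°, so α ≈ 17.8034°.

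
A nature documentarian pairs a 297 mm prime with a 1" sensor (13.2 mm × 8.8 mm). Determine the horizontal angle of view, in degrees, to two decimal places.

2.55°

Angle of view α = 2·arctan(w/2f) with w = 13.2 mm and f = 297 mm.
w/2f = 0.02222; arctan(0.02222) ≈ 1.2730°, so α ≈ 2.5461°.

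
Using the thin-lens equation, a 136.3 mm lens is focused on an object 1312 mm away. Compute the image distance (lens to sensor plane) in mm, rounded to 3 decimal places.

152.101 mm

1/dᵢ = 1/f − 1/dₒ = 1/136.3 − 1/1312 = 0.0065746 mm⁻¹.
dᵢ = 1/0.0065746 ≈ 152.1014 mm.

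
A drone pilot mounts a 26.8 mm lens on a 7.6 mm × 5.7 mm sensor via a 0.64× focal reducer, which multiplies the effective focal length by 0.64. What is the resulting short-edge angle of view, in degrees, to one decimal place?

18.9°

Effective focal length f = 26.8 × 0.64 = 17.152 mm.
α = 2·arctan(5.7 / (2 × 17.152)) = 2·arctan(0.16616) ≈ 18.8683°.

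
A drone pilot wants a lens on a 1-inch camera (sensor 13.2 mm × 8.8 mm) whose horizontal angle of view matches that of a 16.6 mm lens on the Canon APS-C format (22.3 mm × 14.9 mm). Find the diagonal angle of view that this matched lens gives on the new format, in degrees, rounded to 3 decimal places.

77.826°

Equal horizontal AOV ⇒ f₂ = f₁ · 13.2/22.3 = 16.6 × 0.59193 ≈ 9.8260 mm.
Sensor diagonal = √(13.2² + 8.8²) = √251.6800 ≈ 15.8644 mm.
Diagonal AOV on the new format = 2·arctan(15.8644 / (2 × 9.8260)) = 2·arctan(0.80727) ≈ 77.8256°.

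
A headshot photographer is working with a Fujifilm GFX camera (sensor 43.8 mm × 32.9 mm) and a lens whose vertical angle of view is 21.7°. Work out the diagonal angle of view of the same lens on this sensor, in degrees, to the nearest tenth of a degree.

From the vertical AOV: f = 32.9 / (2·tan(10.85°)) = 32.9 / 0.38333 ≈ 85.8269 mm.
Sensor diagonal = √(43.8² + 32.9²) = √3000.8500 ≈ 54.7800 mm.
Diagonal AOV = 2·arctan(54.7800 / (2 × 85.8269)) = 2·arctan(0.31913) ≈ 35.3990°.

35.4°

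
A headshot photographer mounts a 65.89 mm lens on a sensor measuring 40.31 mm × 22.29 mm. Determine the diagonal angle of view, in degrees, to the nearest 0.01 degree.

Sensor diagonal = √(40.31² + 22.29²) = √2121.7402 ≈ 46.0624 mm.
Angle of view α = 2·arctan(d/2f) with d = 46.0624 mm and f = 65.89 mm.
d/2f = 0.34954; arctan(0.34954) ≈ 19.2666°, so α ≈ 38.5331°.

38.53°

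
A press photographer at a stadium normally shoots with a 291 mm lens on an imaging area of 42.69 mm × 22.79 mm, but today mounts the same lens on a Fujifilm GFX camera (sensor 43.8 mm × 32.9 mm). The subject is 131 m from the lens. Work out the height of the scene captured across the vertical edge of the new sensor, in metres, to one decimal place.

14.8 m

The focal length stays 291 mm; the relevant sensor dimension is now h = 32.9 mm. Object distance dₒ = 131 m = 131000 mm.
Thin-lens field height W = h·(dₒ − f)/f = 32.9 × (131000 − 291)/291 ≈ 14777.753 mm = 14.7778 m.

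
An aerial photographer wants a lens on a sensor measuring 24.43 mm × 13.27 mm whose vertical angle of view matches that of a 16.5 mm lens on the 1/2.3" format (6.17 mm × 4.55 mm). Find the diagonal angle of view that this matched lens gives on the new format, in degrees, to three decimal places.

32.224°

Equal vertical AOV ⇒ f₂ = f₁ · 13.27/4.55 = 16.5 × 2.91648 ≈ 48.1220 mm.
Sensor diagonal = √(24.43² + 13.27²) = √772.9178 ≈ 27.8014 mm.
Diagonal AOV on the new format = 2·arctan(27.8014 / (2 × 48.1220)) = 2·arctan(0.28886) ≈ 32.2242°.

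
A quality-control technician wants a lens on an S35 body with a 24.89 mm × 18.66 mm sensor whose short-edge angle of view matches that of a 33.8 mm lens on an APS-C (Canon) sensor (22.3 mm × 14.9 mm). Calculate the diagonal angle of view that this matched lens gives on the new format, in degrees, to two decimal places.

40.35°

Equal short-edge AOV ⇒ f₂ = f₁ · 18.66/14.9 = 33.8 × 1.25235 ≈ 42.3294 mm.
Sensor diagonal = √(24.89² + 18.66²) = √967.7077 ≈ 31.1080 mm.
Diagonal AOV on the new format = 2·arctan(31.1080 / (2 × 42.3294)) = 2·arctan(0.36745) ≈ 40.3519°.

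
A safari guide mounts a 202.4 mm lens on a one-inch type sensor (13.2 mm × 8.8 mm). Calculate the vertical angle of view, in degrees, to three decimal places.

Angle of view α = 2·arctan(h/2f) with h = 8.8 mm and f = 202.4 mm.
h/2f = 0.02174; arctan(0.02174) ≈ 1.2454°, so α ≈ 2.4907°.

2.491°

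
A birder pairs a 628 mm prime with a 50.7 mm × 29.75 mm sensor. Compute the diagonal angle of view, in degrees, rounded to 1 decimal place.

5.4°

Sensor diagonal = √(50.7² + 29.75²) = √3455.5525 ≈ 58.7839 mm.
Angle of view α = 2·arctan(d/2f) with d = 58.7839 mm and f = 628 mm.
d/2f = 0.04680; arctan(0.04680) ≈ 2.6796°, so α ≈ 5.3593°.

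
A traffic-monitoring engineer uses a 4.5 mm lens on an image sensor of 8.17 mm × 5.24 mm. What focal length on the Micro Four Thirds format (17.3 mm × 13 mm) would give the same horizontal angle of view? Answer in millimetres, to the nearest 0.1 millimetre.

Equal angle of view means equal width/f ratio, so f₂ = f₁ · (width₂/width₁) = 4.5 × 17.3/8.17.
f₂ = 4.5 × 2.11750 ≈ 9.529 mm.

9.5 mm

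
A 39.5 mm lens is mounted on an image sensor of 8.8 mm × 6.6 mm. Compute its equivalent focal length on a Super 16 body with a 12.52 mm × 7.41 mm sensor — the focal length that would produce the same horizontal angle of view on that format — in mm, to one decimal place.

56.2 mm

Equal angle of view means equal width/f ratio, so f₂ = f₁ · (width₂/width₁) = 39.5 × 12.52/8.8.
f₂ = 39.5 × 1.42273 ≈ 56.198 mm.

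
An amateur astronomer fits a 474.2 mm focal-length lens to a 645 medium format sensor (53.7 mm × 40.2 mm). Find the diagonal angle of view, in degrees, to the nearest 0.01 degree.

Sensor diagonal = √(53.7² + 40.2²) = √4499.7300 ≈ 67.0800 mm.
Angle of view α = 2·arctan(d/2f) with d = 67.0800 mm and f = 474.2 mm.
d/2f = 0.07073; arctan(0.07073) ≈ 4.0458°, so α ≈ 8.0915°.

8.09°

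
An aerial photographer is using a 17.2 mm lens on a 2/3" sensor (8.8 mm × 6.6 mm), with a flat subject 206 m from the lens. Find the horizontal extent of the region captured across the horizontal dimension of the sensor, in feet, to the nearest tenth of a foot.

345.8 ft

dₒ: 206 m = 206000 mm.
Similar triangles through the lens centre give W/dₒ = w/dᵢ; with 1/f = 1/dₒ + 1/dᵢ this gives W = w·(dₒ − f)/f.
W = 8.8 mm × (206000 − 17.2) / 17.2 = 8.8 × 11975.7442 ≈ 105386.549 mm = 105386.549/304.8 ft = 345.756 ft.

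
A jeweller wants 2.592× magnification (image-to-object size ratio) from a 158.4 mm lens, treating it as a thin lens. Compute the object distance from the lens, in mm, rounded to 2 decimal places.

219.51 mm

With m = dᵢ/dₒ and 1/f = 1/dₒ + 1/dᵢ, substituting dᵢ = m·dₒ gives 1/f = (1 + 1/m)/dₒ, hence dₒ = f·(1 + 1/m).
dₒ = 158.4 × (1 + 1/2.592) = 158.4 × 1.38580 ≈ 219.511 mm.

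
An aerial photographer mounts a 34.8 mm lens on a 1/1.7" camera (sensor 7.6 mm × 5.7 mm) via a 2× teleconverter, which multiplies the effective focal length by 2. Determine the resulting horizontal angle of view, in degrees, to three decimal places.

6.250°

Effective focal length f = 34.8 × 2 = 69.6 mm.
α = 2·arctan(7.6 / (2 × 69.6)) = 2·arctan(0.05460) ≈ 6.2502°.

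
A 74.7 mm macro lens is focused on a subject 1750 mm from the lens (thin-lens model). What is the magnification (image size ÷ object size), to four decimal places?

0.0446×

Thin lens: 1/f = 1/dₒ + 1/dᵢ → 1/dᵢ = 1/74.7 − 1/1750 = 0.0128155 mm⁻¹, so dᵢ ≈ 78.0308 mm.
Magnification m = dᵢ/dₒ = 78.0308/1750 ≈ 0.04459.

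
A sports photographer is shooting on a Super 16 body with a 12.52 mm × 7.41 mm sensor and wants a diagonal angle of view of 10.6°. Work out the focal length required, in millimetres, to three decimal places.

78.414 mm

Sensor diagonal = √(12.52² + 7.41²) = √211.6585 ≈ 14.5485 mm.
From α = 2·arctan(d/2f) we get f = d / (2·tan(α/2)).
With d = 14.5485 mm and α/2 = 5.3°, tan(α/2) ≈ 0.09277, so f ≈ 14.5485 / 0.18553 ≈ 78.4140 mm.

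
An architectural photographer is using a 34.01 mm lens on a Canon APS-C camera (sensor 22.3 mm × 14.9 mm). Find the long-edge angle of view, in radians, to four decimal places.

Angle of view α = 2·arctan(w/2f) with w = 22.3 mm and f = 34.01 mm.
w/2f = 0.32784; arctan(0.32784) ≈ 0.3168 rad, so α ≈ 0.6336 rad.

0.6336 rad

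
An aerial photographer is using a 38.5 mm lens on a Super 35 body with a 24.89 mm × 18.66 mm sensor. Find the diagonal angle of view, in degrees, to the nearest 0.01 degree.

Sensor diagonal = √(24.89² + 18.66²) = √967.7077 ≈ 31.1080 mm.
Angle of view α = 2·arctan(d/2f) with d = 31.1080 mm and f = 38.5 mm.
d/2f = 0.40400; arctan(0.40400) ≈ 21.9987°, so α ≈ 43.9974°.

44.00°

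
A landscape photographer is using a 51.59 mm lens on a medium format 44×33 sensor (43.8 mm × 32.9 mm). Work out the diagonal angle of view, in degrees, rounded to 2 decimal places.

55.93°

Sensor diagonal = √(43.8² + 32.9²) = √3000.8500 ≈ 54.7800 mm.
Angle of view α = 2·arctan(d/2f) with d = 54.7800 mm and f = 51.59 mm.
d/2f = 0.53092; arctan(0.53092) ≈ 27.9646°, so α ≈ 55.9292°.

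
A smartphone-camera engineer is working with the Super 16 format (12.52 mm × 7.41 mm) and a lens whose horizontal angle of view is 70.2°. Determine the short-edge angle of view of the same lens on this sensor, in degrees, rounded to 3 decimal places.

From the horizontal AOV: f = 12.52 / (2·tan(35.1°)) = 12.52 / 1.40562 ≈ 8.9071 mm.
Short-edge AOV = 2·arctan(7.41 / (2 × 8.9071)) = 2·arctan(0.41596) ≈ 45.1708°.

45.171°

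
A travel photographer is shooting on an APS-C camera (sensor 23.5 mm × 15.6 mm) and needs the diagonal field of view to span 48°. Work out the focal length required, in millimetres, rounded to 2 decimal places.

31.68 mm

Sensor diagonal = √(23.5² + 15.6²) = √795.6100 ≈ 28.2066 mm.
From α = 2·arctan(d/2f) we get f = d / (2·tan(α/2)).
With d = 28.2066 mm and α/2 = 24°, tan(α/2) ≈ 0.44523, so f ≈ 28.2066 / 0.89046 ≈ 31.6765 mm.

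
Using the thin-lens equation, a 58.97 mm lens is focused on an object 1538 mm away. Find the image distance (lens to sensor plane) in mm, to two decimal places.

61.32 mm

1/dᵢ = 1/f − 1/dₒ = 1/58.97 − 1/1538 = 0.0163076 mm⁻¹.
dᵢ = 1/0.0163076 ≈ 61.3212 mm.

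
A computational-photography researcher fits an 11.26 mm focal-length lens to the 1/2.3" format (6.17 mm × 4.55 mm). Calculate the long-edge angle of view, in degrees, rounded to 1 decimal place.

Angle of view α = 2·arctan(w/2f) with w = 6.17 mm and f = 11.26 mm.
w/2f = 0.27398; arctan(0.27398) ≈ 15.3218°, so α ≈ 30.6437°.

30.6°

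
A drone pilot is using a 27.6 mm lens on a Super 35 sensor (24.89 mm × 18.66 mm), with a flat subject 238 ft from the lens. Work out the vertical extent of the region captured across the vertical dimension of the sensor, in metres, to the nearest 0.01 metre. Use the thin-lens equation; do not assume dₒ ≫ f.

49.03 m

dₒ: 238 ft × 304.8 mm/ft = 72542.40 mm.
Similar triangles through the lens centre give W/dₒ = h/dᵢ; with 1/f = 1/dₒ + 1/dᵢ this gives W = h·(dₒ − f)/f.
W = 18.66 mm × (72542.4 − 27.6) / 27.6 = 18.66 × 2627.3477 ≈ 49026.309 mm = 49.0263 m.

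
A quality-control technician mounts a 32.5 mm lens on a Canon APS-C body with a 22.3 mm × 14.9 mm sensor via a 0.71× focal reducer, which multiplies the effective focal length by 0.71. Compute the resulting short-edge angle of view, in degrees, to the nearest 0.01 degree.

35.79°

Effective focal length f = 32.5 × 0.71 = 23.075 mm.
α = 2·arctan(14.9 / (2 × 23.075)) = 2·arctan(0.32286) ≈ 35.7864°.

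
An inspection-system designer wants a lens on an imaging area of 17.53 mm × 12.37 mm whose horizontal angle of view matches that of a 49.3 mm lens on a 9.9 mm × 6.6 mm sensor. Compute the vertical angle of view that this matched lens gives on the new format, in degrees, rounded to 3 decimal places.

8.105°

Equal horizontal AOV ⇒ f₂ = f₁ · 17.53/9.9 = 49.3 × 1.77071 ≈ 87.2959 mm.
Vertical AOV on the new format = 2·arctan(12.37 / (2 × 87.2959)) = 2·arctan(0.07085) ≈ 8.1054°.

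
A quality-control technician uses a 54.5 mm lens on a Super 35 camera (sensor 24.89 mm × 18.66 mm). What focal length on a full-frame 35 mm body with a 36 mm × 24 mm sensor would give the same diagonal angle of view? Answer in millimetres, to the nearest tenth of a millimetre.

Sensor diagonal = √(24.89² + 18.66²) = √967.7077 ≈ 31.1080 mm.
Sensor diagonal = √(36² + 24²) = √1872.0000 ≈ 43.2666 mm.
Equal angle of view means equal diagonal/f ratio, so f₂ = f₁ · (diagonal₂/diagonal₁) = 54.5 × 43.2666/31.1080.
f₂ = 54.5 × 1.39085 ≈ 75.801 mm.

75.8 mm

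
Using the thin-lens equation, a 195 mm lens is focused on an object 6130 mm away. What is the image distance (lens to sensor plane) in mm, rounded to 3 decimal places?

1/dᵢ = 1/f − 1/dₒ = 1/195 − 1/6130 = 0.0049651 mm⁻¹.
dᵢ = 1/0.0049651 ≈ 201.4069 mm.

201.407 mm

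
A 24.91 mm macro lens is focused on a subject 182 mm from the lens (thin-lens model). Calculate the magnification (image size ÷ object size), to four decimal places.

0.1586×

Thin lens: 1/f = 1/dₒ + 1/dᵢ → 1/dᵢ = 1/24.91 − 1/182 = 0.0346500 mm⁻¹, so dᵢ ≈ 28.8600 mm.
Magnification m = dᵢ/dₒ = 28.8600/182 ≈ 0.15857.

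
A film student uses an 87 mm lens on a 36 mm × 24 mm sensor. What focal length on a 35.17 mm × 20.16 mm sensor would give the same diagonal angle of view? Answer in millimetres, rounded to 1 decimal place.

81.5 mm

Sensor diagonal = √(36² + 24²) = √1872.0000 ≈ 43.2666 mm.
Sensor diagonal = √(35.17² + 20.16²) = √1643.3545 ≈ 40.5383 mm.
Equal angle of view means equal diagonal/f ratio, so f₂ = f₁ · (diagonal₂/diagonal₁) = 87 × 40.5383/43.2666.
f₂ = 87 × 0.93694 ≈ 81.514 mm.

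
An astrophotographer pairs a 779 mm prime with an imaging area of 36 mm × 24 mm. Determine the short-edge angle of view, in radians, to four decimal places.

0.0308 rad

Angle of view α = 2·arctan(h/2f) with h = 24 mm and f = 779 mm.
h/2f = 0.01540; arctan(0.01540) ≈ 0.0154 rad, so α ≈ 0.0308 rad.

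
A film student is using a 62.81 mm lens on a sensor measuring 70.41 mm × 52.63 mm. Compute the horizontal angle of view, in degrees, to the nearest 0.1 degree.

58.5°

Angle of view α = 2·arctan(w/2f) with w = 70.41 mm and f = 62.81 mm.
w/2f = 0.56050; arctan(0.56050) ≈ 29.2706°, so α ≈ 58.5413°.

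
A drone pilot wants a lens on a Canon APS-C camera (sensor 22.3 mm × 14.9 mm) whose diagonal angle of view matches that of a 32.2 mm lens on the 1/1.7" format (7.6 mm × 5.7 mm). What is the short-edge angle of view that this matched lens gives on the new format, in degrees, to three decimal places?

Sensor diagonal = √(7.6² + 5.7²) = √90.2500 ≈ 9.5000 mm.
Sensor diagonal = √(22.3² + 14.9²) = √719.3000 ≈ 26.8198 mm.
Equal diagonal AOV ⇒ f₂ = f₁ · 26.8198/9.5000 = 32.2 × 2.82313 ≈ 90.9049 mm.
Short-edge AOV on the new format = 2·arctan(14.9 / (2 × 90.9049)) = 2·arctan(0.08195) ≈ 9.3703°.

9.370°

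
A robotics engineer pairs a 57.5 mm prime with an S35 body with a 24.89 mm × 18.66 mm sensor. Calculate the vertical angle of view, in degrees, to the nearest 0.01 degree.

Angle of view α = 2·arctan(h/2f) with h = 18.66 mm and f = 57.5 mm.
h/2f = 0.16226; arctan(0.16226) ≈ 9.2165°, so α ≈ 18.4331°.

18.43°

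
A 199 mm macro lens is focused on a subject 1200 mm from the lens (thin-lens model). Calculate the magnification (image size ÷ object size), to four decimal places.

0.1988×

Thin lens: 1/f = 1/dₒ + 1/dᵢ → 1/dᵢ = 1/199 − 1/1200 = 0.0041918 mm⁻¹, so dᵢ ≈ 238.5614 mm.
Magnification m = dᵢ/dₒ = 238.5614/1200 ≈ 0.19880.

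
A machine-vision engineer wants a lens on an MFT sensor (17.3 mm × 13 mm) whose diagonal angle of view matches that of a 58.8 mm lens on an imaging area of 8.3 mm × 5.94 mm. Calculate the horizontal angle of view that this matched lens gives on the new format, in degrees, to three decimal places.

7.938°

Sensor diagonal = √(8.3² + 5.94²) = √104.1736 ≈ 10.2065 mm.
Sensor diagonal = √(17.3² + 13²) = √468.2900 ≈ 21.6400 mm.
Equal diagonal AOV ⇒ f₂ = f₁ · 21.6400/10.2065 = 58.8 × 2.12021 ≈ 124.6683 mm.
Horizontal AOV on the new format = 2·arctan(17.3 / (2 × 124.6683)) = 2·arctan(0.06938) ≈ 7.9381°.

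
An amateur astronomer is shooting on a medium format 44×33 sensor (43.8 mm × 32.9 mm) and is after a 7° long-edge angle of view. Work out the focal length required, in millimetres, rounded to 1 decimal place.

358.1 mm

From α = 2·arctan(w/2f) we get f = w / (2·tan(α/2)).
With w = 43.8 mm and α/2 = 3.5°, tan(α/2) ≈ 0.06116, so f ≈ 43.8 / 0.12233 ≈ 358.0618 mm.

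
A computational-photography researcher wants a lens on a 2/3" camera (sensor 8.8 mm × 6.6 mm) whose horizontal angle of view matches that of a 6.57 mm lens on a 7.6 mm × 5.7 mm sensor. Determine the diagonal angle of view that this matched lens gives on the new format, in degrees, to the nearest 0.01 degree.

71.73°

Equal horizontal AOV ⇒ f₂ = f₁ · 8.8/7.6 = 6.57 × 1.15789 ≈ 7.6074 mm.
Sensor diagonal = √(8.8² + 6.6²) = √121.0000 ≈ 11.0000 mm.
Diagonal AOV on the new format = 2·arctan(11.0000 / (2 × 7.6074)) = 2·arctan(0.72298) ≈ 71.7326°.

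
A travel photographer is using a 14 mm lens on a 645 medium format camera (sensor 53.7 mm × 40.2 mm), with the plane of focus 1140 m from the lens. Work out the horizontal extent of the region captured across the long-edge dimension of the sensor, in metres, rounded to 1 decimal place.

dₒ: 1140 m = 1.14e+06 mm.
Similar triangles through the lens centre give W/dₒ = w/dᵢ; with 1/f = 1/dₒ + 1/dᵢ this gives W = w·(dₒ − f)/f.
W = 53.7 mm × (1.14e+06 − 14) / 14 = 53.7 × 81427.5714 ≈ 4372660.586 mm = 4372.66 m.

4372.7 m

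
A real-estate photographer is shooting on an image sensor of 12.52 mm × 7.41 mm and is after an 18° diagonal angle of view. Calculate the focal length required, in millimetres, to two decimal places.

Sensor diagonal = √(12.52² + 7.41²) = √211.6585 ≈ 14.5485 mm.
From α = 2·arctan(d/2f) we get f = d / (2·tan(α/2)).
With d = 14.5485 mm and α/2 = 9°, tan(α/2) ≈ 0.15838, so f ≈ 14.5485 / 0.31677 ≈ 45.9278 mm.

45.93 mm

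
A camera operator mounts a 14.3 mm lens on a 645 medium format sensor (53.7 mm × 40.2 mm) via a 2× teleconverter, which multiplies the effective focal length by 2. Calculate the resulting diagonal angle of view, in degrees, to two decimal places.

99.09°

Effective focal length f = 14.3 × 2 = 28.6 mm.
Sensor diagonal = √(53.7² + 40.2²) = √4499.7300 ≈ 67.0800 mm.
α = 2·arctan(67.080 / (2 × 28.6)) = 2·arctan(1.17273) ≈ 99.0907°.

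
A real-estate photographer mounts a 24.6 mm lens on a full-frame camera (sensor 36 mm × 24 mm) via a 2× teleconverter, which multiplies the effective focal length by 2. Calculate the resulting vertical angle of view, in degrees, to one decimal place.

Effective focal length f = 24.6 × 2 = 49.2 mm.
α = 2·arctan(24 / (2 × 49.2)) = 2·arctan(0.24390) ≈ 27.4139°.

27.4°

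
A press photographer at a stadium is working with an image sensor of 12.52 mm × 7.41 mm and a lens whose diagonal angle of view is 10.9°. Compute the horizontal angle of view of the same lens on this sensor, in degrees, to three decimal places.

9.388°

Sensor diagonal = √(12.52² + 7.41²) = √211.6585 ≈ 14.5485 mm.
From the diagonal AOV: f = 14.5485 / (2·tan(5.45°)) = 14.5485 / 0.19082 ≈ 76.2433 mm.
Horizontal AOV = 2·arctan(12.52 / (2 × 76.2433)) = 2·arctan(0.08211) ≈ 9.3876°.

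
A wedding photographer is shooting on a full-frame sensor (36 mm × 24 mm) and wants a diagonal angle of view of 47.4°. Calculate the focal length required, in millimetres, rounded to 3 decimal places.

Sensor diagonal = √(36² + 24²) = √1872.0000 ≈ 43.2666 mm.
From α = 2·arctan(d/2f) we get f = d / (2·tan(α/2)).
With d = 43.2666 mm and α/2 = 23.7°, tan(α/2) ≈ 0.43897, so f ≈ 43.2666 / 0.87794 ≈ 49.2821 mm.

49.282 mm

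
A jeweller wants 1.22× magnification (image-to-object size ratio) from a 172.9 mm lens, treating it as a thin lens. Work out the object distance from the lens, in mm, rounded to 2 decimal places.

314.62 mm

With m = dᵢ/dₒ and 1/f = 1/dₒ + 1/dᵢ, substituting dᵢ = m·dₒ gives 1/f = (1 + 1/m)/dₒ, hence dₒ = f·(1 + 1/m).
dₒ = 172.9 × (1 + 1/1.22) = 172.9 × 1.81967 ≈ 314.621 mm.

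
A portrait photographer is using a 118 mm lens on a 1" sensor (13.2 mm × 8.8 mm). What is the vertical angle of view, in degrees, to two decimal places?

4.27°

Angle of view α = 2·arctan(h/2f) with h = 8.8 mm and f = 118 mm.
h/2f = 0.03729; arctan(0.03729) ≈ 2.1355°, so α ≈ 4.2709°.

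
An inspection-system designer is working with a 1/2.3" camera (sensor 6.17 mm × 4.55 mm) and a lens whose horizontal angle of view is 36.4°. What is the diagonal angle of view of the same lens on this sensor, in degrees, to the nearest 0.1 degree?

From the horizontal AOV: f = 6.17 / (2·tan(18.2°)) = 6.17 / 0.65757 ≈ 9.3831 mm.
Sensor diagonal = √(6.17² + 4.55²) = √58.7714 ≈ 7.6663 mm.
Diagonal AOV = 2·arctan(7.6663 / (2 × 9.3831)) = 2·arctan(0.40851) ≈ 44.4415°.

44.4°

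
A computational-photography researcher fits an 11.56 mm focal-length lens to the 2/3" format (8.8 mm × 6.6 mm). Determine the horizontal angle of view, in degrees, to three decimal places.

41.676°

Angle of view α = 2·arctan(w/2f) with w = 8.8 mm and f = 11.56 mm.
w/2f = 0.38062; arctan(0.38062) ≈ 20.8380°, so α ≈ 41.6759°.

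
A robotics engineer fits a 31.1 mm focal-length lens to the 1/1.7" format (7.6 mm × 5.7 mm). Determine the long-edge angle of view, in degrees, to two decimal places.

Angle of view α = 2·arctan(w/2f) with w = 7.6 mm and f = 31.1 mm.
w/2f = 0.12219; arctan(0.12219) ≈ 6.9662°, so α ≈ 13.9325°.

13.93°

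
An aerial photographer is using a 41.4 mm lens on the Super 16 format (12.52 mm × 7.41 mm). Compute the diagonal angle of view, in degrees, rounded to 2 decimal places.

Sensor diagonal = √(12.52² + 7.41²) = √211.6585 ≈ 14.5485 mm.
Angle of view α = 2·arctan(d/2f) with d = 14.5485 mm and f = 41.4 mm.
d/2f = 0.17571; arctan(0.17571) ≈ 9.9655°, so α ≈ 19.9310°.

19.93°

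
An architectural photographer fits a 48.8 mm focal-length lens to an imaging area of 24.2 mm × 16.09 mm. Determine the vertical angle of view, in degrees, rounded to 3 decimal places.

Angle of view α = 2·arctan(h/2f) with h = 16.09 mm and f = 48.8 mm.
h/2f = 0.16486; arctan(0.16486) ≈ 9.3614°, so α ≈ 18.7228°.

18.723°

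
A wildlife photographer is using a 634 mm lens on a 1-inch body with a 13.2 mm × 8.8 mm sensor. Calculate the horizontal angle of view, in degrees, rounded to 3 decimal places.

1.193°

Angle of view α = 2·arctan(w/2f) with w = 13.2 mm and f = 634 mm.
w/2f = 0.01041; arctan(0.01041) ≈ 0.5964°, so α ≈ 1.1929°.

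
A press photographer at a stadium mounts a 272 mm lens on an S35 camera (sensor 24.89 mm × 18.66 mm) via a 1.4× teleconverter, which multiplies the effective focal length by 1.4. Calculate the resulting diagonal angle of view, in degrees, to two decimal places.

Effective focal length f = 272 × 1.4 = 380.8 mm.
Sensor diagonal = √(24.89² + 18.66²) = √967.7077 ≈ 31.1080 mm.
α = 2·arctan(31.108 / (2 × 380.8)) = 2·arctan(0.04085) ≈ 4.6780°.

4.68°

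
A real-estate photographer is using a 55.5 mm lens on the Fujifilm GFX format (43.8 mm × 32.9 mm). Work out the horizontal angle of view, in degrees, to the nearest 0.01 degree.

43.07°

Angle of view α = 2·arctan(w/2f) with w = 43.8 mm and f = 55.5 mm.
w/2f = 0.39459; arctan(0.39459) ≈ 21.5339°, so α ≈ 43.0678°.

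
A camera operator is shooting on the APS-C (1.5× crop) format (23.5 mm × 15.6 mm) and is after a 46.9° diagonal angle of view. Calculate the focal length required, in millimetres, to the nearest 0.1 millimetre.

Sensor diagonal = √(23.5² + 15.6²) = √795.6100 ≈ 28.2066 mm.
From α = 2·arctan(d/2f) we get f = d / (2·tan(α/2)).
With d = 28.2066 mm and α/2 = 23.45°, tan(α/2) ≈ 0.43378, so f ≈ 28.2066 / 0.86755 ≈ 32.5129 mm.

32.5 mm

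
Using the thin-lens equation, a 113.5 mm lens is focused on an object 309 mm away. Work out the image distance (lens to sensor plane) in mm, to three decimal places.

1/dᵢ = 1/f − 1/dₒ = 1/113.5 − 1/309 = 0.0055743 mm⁻¹.
dᵢ = 1/0.0055743 ≈ 179.3939 mm.

179.394 mm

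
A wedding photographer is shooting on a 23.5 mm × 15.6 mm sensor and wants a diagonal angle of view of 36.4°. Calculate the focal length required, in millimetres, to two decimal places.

Sensor diagonal = √(23.5² + 15.6²) = √795.6100 ≈ 28.2066 mm.
From α = 2·arctan(d/2f) we get f = d / (2·tan(α/2)).
With d = 28.2066 mm and α/2 = 18.2°, tan(α/2) ≈ 0.32878, so f ≈ 28.2066 / 0.65757 ≈ 42.8954 mm.

42.90 mm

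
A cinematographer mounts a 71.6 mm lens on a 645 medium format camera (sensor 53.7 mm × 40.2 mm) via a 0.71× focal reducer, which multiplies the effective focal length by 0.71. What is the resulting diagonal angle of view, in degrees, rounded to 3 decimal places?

66.831°

Effective focal length f = 71.6 × 0.71 = 50.836 mm.
Sensor diagonal = √(53.7² + 40.2²) = √4499.7300 ≈ 67.0800 mm.
α = 2·arctan(67.080 / (2 × 50.836)) = 2·arctan(0.65977) ≈ 66.8312°.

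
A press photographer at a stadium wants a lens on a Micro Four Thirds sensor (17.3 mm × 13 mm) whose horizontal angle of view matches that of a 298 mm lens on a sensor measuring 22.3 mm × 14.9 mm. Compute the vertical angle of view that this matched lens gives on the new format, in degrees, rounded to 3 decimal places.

Equal horizontal AOV ⇒ f₂ = f₁ · 17.3/22.3 = 298 × 0.77578 ≈ 231.1839 mm.
Vertical AOV on the new format = 2·arctan(13 / (2 × 231.1839)) = 2·arctan(0.02812) ≈ 3.2210°.

3.221°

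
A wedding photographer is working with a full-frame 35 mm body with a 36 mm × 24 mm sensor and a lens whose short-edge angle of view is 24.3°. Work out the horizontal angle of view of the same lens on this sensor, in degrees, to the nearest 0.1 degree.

From the short-edge AOV: f = 24 / (2·tan(12.15°)) = 24 / 0.43059 ≈ 55.7376 mm.
Horizontal AOV = 2·arctan(36 / (2 × 55.7376)) = 2·arctan(0.32294) ≈ 35.7948°.

35.8°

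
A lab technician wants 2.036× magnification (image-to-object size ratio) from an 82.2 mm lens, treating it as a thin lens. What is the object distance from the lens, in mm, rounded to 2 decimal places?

With m = dᵢ/dₒ and 1/f = 1/dₒ + 1/dᵢ, substituting dᵢ = m·dₒ gives 1/f = (1 + 1/m)/dₒ, hence dₒ = f·(1 + 1/m).
dₒ = 82.2 × (1 + 1/2.036) = 82.2 × 1.49116 ≈ 122.573 mm.

122.57 mm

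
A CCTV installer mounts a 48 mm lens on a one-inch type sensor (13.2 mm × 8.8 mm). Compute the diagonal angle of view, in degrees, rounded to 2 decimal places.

Sensor diagonal = √(13.2² + 8.8²) = √251.6800 ≈ 15.8644 mm.
Angle of view α = 2·arctan(d/2f) with d = 15.8644 mm and f = 48 mm.
d/2f = 0.16525; arctan(0.16525) ≈ 9.3836°, so α ≈ 18.7672°.

18.77°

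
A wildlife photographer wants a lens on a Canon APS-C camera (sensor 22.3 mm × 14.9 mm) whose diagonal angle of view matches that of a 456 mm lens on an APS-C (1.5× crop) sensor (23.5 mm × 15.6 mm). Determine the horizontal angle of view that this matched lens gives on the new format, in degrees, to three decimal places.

2.946°

Sensor diagonal = √(23.5² + 15.6²) = √795.6100 ≈ 28.2066 mm.
Sensor diagonal = √(22.3² + 14.9²) = √719.3000 ≈ 26.8198 mm.
Equal diagonal AOV ⇒ f₂ = f₁ · 26.8198/28.2066 = 456 × 0.95083 ≈ 433.5805 mm.
Horizontal AOV on the new format = 2·arctan(22.3 / (2 × 433.5805)) = 2·arctan(0.02572) ≈ 2.9462°.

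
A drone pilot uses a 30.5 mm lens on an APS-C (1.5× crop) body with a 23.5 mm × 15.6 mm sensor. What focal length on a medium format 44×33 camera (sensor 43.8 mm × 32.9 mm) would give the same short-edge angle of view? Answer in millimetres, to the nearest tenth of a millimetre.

Equal angle of view means equal height/f ratio, so f₂ = f₁ · (height₂/height₁) = 30.5 × 32.9/15.6.
f₂ = 30.5 × 2.10897 ≈ 64.324 mm.

64.3 mm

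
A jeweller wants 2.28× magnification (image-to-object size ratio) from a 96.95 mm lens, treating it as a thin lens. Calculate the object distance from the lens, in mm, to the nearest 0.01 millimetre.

139.47 mm

With m = dᵢ/dₒ and 1/f = 1/dₒ + 1/dᵢ, substituting dᵢ = m·dₒ gives 1/f = (1 + 1/m)/dₒ, hence dₒ = f·(1 + 1/m).
dₒ = 96.95 × (1 + 1/2.28) = 96.95 × 1.43860 ≈ 139.472 mm.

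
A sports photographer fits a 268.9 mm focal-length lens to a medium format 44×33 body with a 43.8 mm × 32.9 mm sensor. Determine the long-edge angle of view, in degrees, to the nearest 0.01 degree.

Angle of view α = 2·arctan(w/2f) with w = 43.8 mm and f = 268.9 mm.
w/2f = 0.08144; arctan(0.08144) ≈ 4.6561°, so α ≈ 9.3121°.

9.31°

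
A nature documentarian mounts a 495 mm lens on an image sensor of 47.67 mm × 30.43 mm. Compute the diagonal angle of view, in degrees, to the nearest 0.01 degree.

6.54°

Sensor diagonal = √(47.67² + 30.43²) = √3198.4138 ≈ 56.5545 mm.
Angle of view α = 2·arctan(d/2f) with d = 56.5545 mm and f = 495 mm.
d/2f = 0.05713; arctan(0.05713) ≈ 3.2695°, so α ≈ 6.5390°.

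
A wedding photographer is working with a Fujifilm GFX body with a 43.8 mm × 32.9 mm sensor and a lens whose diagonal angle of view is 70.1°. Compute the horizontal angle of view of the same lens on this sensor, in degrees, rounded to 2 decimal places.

58.58°

Sensor diagonal = √(43.8² + 32.9²) = √3000.8500 ≈ 54.7800 mm.
From the diagonal AOV: f = 54.7800 / (2·tan(35.05°)) = 54.7800 / 1.40302 ≈ 39.0444 mm.
Horizontal AOV = 2·arctan(43.8 / (2 × 39.0444)) = 2·arctan(0.56090) ≈ 58.5761°.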